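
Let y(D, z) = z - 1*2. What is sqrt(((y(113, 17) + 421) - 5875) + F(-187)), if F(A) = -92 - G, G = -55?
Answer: 74*I ≈ 74.0*I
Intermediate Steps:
y(D, z) = -2 + z (y(D, z) = z - 2 = -2 + z)
F(A) = -37 (F(A) = -92 - 1*(-55) = -92 + 55 = -37)
sqrt(((y(113, 17) + 421) - 5875) + F(-187)) = sqrt((((-2 + 17) + 421) - 5875) - 37) = sqrt(((15 + 421) - 5875) - 37) = sqrt((436 - 5875) - 37) = sqrt(-5439 - 37) = sqrt(-5476) = 74*I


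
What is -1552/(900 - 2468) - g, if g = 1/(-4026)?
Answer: 97655/98637 ≈ 0.99004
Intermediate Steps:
g = -1/4026 ≈ -0.00024839
-1552/(900 - 2468) - g = -1552/(900 - 2468) - 1*(-1/4026) = -1552/(-1568) + 1/4026 = -1552*(-1/1568) + 1/4026 = 97/98 + 1/4026 = 97655/98637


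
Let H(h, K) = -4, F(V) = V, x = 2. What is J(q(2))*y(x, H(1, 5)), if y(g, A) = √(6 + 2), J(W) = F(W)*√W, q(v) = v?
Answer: 8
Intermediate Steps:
J(W) = W^(3/2) (J(W) = W*√W = W^(3/2))
y(g, A) = 2*√2 (y(g, A) = √8 = 2*√2)
J(q(2))*y(x, H(1, 5)) = 2^(3/2)*(2*√2) = (2*√2)*(2*√2) = 8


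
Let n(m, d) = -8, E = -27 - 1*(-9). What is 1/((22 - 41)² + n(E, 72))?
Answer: 1/353 ≈ 0.0028329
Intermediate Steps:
E = -18 (E = -27 + 9 = -18)
1/((22 - 41)² + n(E, 72)) = 1/((22 - 41)² - 8) = 1/((-19)² - 8) = 1/(361 - 8) = 1/353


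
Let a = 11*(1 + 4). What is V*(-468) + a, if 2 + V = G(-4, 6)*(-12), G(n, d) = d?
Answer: 34687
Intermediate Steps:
a = 55 (a = 11*5 = 55)
V = -74 (V = -2 + 6*(-12) = -2 - 72 = -74)
V*(-468) + a = -74*(-468) + 55 = 34632 + 55 = 34687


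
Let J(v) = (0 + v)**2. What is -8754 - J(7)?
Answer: -8803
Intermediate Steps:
J(v) = v**2
-8754 - J(7) = -8754 - 1*7**2 = -8754 - 1*49 = -8754 - 49 = -8803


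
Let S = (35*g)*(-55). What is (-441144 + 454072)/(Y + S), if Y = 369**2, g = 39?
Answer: 6464/30543 ≈ 0.21164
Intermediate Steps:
S = -75075 (S = (35*39)*(-55) = 1365*(-55) = -75075)
Y = 136161
(-441144 + 454072)/(Y + S) = (-441144 + 454072)/(136161 - 75075) = 12928/61086 = 12928*(1/61086) = 6464/30543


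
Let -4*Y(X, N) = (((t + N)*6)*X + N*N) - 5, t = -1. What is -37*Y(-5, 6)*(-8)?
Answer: 8806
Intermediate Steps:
Y(X, N) = 5/4 - N**2/4 - X*(-6 + 6*N)/4 (Y(X, N) = -((((-1 + N)*6)*X + N*N) - 5)/4 = -(((-6 + 6*N)*X + N**2) - 5)/4 = -((X*(-6 + 6*N) + N**2) - 5)/4 = -((N**2 + X*(-6 + 6*N)) - 5)/4 = -(-5 + N**2 + X*(-6 + 6*N))/4 = 5/4 - N**2/4 - X*(-6 + 6*N)/4)
-37*Y(-5, 6)*(-8) = -37*(5/4 - 1/4*6**2 + (3/2)*(-5) - 3/2*6*(-5))*(-8) = -37*(5/4 - 1/4*36 - 15/2 + 45)*(-8) = -37*(5/4 - 9 - 15/2 + 45)*(-8) = -37*119/4*(-8) = -4403/4*(-8) = 8806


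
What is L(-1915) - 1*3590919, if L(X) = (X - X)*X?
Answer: -3590919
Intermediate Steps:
L(X) = 0 (L(X) = 0*X = 0)
L(-1915) - 1*3590919 = 0 - 1*3590919 = 0 - 3590919 = -3590919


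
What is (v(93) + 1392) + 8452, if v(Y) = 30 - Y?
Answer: 9781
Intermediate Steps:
(v(93) + 1392) + 8452 = ((30 - 1*93) + 1392) + 8452 = ((30 - 93) + 1392) + 8452 = (-63 + 1392) + 8452 = 1329 + 8452 = 9781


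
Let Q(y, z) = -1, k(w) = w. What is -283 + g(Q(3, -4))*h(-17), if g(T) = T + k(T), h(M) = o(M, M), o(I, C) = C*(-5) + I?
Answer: -419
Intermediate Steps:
o(I, C) = I - 5*C (o(I, C) = -5*C + I = I - 5*C)
h(M) = -4*M (h(M) = M - 5*M = -4*M)
g(T) = 2*T (g(T) = T + T = 2*T)
-283 + g(Q(3, -4))*h(-17) = -283 + (2*(-1))*(-4*(-17)) = -283 - 2*68 = -283 - 136 = -419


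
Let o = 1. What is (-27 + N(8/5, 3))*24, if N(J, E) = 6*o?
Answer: -504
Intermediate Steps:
N(J, E) = 6 (N(J, E) = 6*1 = 6)
(-27 + N(8/5, 3))*24 = (-27 + 6)*24 = -21*24 = -504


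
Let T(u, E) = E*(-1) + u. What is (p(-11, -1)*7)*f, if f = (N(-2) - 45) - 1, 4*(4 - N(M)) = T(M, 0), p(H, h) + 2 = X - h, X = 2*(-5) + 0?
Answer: 6391/2 ≈ 3195.5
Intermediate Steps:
X = -10 (X = -10 + 0 = -10)
T(u, E) = u - E (T(u, E) = -E + u = u - E)
p(H, h) = -12 - h (p(H, h) = -2 + (-10 - h) = -12 - h)
N(M) = 4 - M/4 (N(M) = 4 - (M - 1*0)/4 = 4 - (M + 0)/4 = 4 - M/4)
f = -83/2 (f = ((4 - ¼*(-2)) - 45) - 1 = ((4 + ½) - 45) - 1 = (9/2 - 45) - 1 = -81/2 - 1 = -83/2 ≈ -41.500)
(p(-11, -1)*7)*f = ((-12 - 1*(-1))*7)*(-83/2) = ((-12 + 1)*7)*(-83/2) = -11*7*(-83/2) = -77*(-83/2) = 6391/2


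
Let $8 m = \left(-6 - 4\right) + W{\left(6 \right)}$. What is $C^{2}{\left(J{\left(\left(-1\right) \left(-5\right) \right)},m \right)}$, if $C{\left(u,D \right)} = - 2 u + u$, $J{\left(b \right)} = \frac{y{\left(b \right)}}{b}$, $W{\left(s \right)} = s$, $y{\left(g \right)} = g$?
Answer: $1$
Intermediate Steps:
$J{\left(b \right)} = 1$ ($J{\left(b \right)} = \frac{b}{b} = 1$)
$m = - \frac{1}{2}$ ($m = \frac{\left(-6 - 4\right) + 6}{8} = \frac{-10 + 6}{8} = \frac{1}{8} \left(-4\right) = - \frac{1}{2} \approx -0.5$)
$C{\left(u,D \right)} = - u$
$C^{2}{\left(J{\left(\left(-1\right) \left(-5\right) \right)},m \right)} = \left(\left(-1\right) 1\right)^{2} = \left(-1\right)^{2} = 1$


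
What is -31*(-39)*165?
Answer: 199485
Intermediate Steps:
-31*(-39)*165 = 1209*165 = 199485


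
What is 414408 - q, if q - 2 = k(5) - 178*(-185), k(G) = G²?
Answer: 381451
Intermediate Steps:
q = 32957 (q = 2 + (5² - 178*(-185)) = 2 + (25 + 32930) = 2 + 32955 = 32957)
414408 - q = 414408 - 1*32957 = 414408 - 32957 = 381451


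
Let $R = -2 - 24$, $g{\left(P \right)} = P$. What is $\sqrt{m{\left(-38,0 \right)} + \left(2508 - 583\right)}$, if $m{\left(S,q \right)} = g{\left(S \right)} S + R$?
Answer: $\sqrt{3343} \approx 57.819$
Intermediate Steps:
$R = -26$
$m{\left(S,q \right)} = -26 + S^{2}$ ($m{\left(S,q \right)} = S S - 26 = S^{2} - 26 = -26 + S^{2}$)
$\sqrt{m{\left(-38,0 \right)} + \left(2508 - 583\right)} = \sqrt{\left(-26 + \left(-38\right)^{2}\right) + \left(2508 - 583\right)} = \sqrt{\left(-26 + 1444\right) + \left(2508 - 583\right)} = \sqrt{1418 + 1925} = \sqrt{3343}$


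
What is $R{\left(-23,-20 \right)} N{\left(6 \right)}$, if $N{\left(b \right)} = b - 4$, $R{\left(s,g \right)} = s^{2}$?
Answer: $1058$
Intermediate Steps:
$N{\left(b \right)} = -4 + b$
$R{\left(-23,-20 \right)} N{\left(6 \right)} = \left(-23\right)^{2} \left(-4 + 6\right) = 529 \cdot 2 = 1058$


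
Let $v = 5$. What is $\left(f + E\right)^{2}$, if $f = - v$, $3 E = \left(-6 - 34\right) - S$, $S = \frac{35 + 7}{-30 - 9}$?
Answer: $\frac{491401}{1521} \approx 323.08$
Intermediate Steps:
$S = - \frac{14}{13}$ ($S = \frac{42}{-39} = 42 \left(- \frac{1}{39}\right) = - \frac{14}{13} \approx -1.0769$)
$E = - \frac{506}{39}$ ($E = \frac{\left(-6 - 34\right) - - \frac{14}{13}}{3} = \frac{\left(-6 - 34\right) + \frac{14}{13}}{3} = \frac{-40 + \frac{14}{13}}{3} = \frac{1}{3} \left(- \frac{506}{13}\right) = - \frac{506}{39} \approx -12.974$)
$f = -5$ ($f = \left(-1\right) 5 = -5$)
$\left(f + E\right)^{2} = \left(-5 - \frac{506}{39}\right)^{2} = \left(- \frac{701}{39}\right)^{2} = \frac{491401}{1521}$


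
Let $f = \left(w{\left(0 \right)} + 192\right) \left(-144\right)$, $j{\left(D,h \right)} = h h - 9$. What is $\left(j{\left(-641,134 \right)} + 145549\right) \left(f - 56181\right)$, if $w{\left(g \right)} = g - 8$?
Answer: $-13517358792$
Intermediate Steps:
$w{\left(g \right)} = -8 + g$
$j{\left(D,h \right)} = -9 + h^{2}$ ($j{\left(D,h \right)} = h^{2} - 9 = -9 + h^{2}$)
$f = -26496$ ($f = \left(\left(-8 + 0\right) + 192\right) \left(-144\right) = \left(-8 + 192\right) \left(-144\right) = 184 \left(-144\right) = -26496$)
$\left(j{\left(-641,134 \right)} + 145549\right) \left(f - 56181\right) = \left(\left(-9 + 134^{2}\right) + 145549\right) \left(-26496 - 56181\right) = \left(\left(-9 + 17956\right) + 145549\right) \left(-82677\right) = \left(17947 + 145549\right) \left(-82677\right) = 163496 \left(-82677\right) = -13517358792$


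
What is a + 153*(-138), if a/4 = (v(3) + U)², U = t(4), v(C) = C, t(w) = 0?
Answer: -21078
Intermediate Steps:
U = 0
a = 36 (a = 4*(3 + 0)² = 4*3² = 4*9 = 36)
a + 153*(-138) = 36 + 153*(-138) = 36 - 21114 = -21078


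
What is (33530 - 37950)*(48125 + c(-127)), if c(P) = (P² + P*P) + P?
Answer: -354731520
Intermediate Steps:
c(P) = P + 2*P² (c(P) = (P² + P²) + P = 2*P² + P = P + 2*P²)
(33530 - 37950)*(48125 + c(-127)) = (33530 - 37950)*(48125 - 127*(1 + 2*(-127))) = -4420*(48125 - 127*(1 - 254)) = -4420*(48125 - 127*(-253)) = -4420*(48125 + 32131) = -4420*80256 = -354731520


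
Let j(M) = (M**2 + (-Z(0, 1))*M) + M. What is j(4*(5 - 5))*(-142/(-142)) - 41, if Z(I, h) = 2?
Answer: -41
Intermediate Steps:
j(M) = M**2 - M (j(M) = (M**2 + (-1*2)*M) + M = (M**2 - 2*M) + M = M**2 - M)
j(4*(5 - 5))*(-142/(-142)) - 41 = ((4*(5 - 5))*(-1 + 4*(5 - 5)))*(-142/(-142)) - 41 = ((4*0)*(-1 + 4*0))*(-142*(-1/142)) - 41 = (0*(-1 + 0))*1 - 41 = (0*(-1))*1 - 41 = 0*1 - 41 = 0 - 41 = -41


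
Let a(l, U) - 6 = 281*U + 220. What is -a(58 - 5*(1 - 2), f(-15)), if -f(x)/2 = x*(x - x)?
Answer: -226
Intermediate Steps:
f(x) = 0 (f(x) = -2*x*(x - x) = -2*x*0 = -2*0 = 0)
a(l, U) = 226 + 281*U (a(l, U) = 6 + (281*U + 220) = 6 + (220 + 281*U) = 226 + 281*U)
-a(58 - 5*(1 - 2), f(-15)) = -(226 + 281*0) = -(226 + 0) = -1*226 = -226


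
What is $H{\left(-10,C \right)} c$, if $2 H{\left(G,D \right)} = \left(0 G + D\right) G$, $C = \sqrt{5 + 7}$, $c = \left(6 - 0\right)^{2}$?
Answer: $- 360 \sqrt{3} \approx -623.54$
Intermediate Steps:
$c = 36$ ($c = \left(6 + \left(-3 + 3\right)\right)^{2} = \left(6 + 0\right)^{2} = 6^{2} = 36$)
$C = 2 \sqrt{3}$ ($C = \sqrt{12} = 2 \sqrt{3} \approx 3.4641$)
$H{\left(G,D \right)} = \frac{D G}{2}$ ($H{\left(G,D \right)} = \frac{\left(0 G + D\right) G}{2} = \frac{\left(0 + D\right) G}{2} = \frac{D G}{2}$)
$H{\left(-10,C \right)} c = \frac{1}{2} \cdot 2 \sqrt{3} \left(-10\right) 36 = - 10 \sqrt{3} \cdot 36 = - 360 \sqrt{3}$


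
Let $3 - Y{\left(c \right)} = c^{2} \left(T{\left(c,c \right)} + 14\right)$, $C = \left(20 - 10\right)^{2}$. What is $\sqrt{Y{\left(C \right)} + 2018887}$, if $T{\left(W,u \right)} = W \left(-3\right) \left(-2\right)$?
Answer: $i \sqrt{4121110} \approx 2030.1 i$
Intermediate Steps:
$T{\left(W,u \right)} = 6 W$ ($T{\left(W,u \right)} = - 3 W \left(-2\right) = 6 W$)
$C = 100$ ($C = 10^{2} = 100$)
$Y{\left(c \right)} = 3 - c^{2} \left(14 + 6 c\right)$ ($Y{\left(c \right)} = 3 - c^{2} \left(6 c + 14\right) = 3 - c^{2} \left(14 + 6 c\right)$)
$\sqrt{Y{\left(C \right)} + 2018887} = \sqrt{\left(3 - 14 \cdot 100^{2} - 6 \cdot 100^{3}\right) + 2018887} = \sqrt{\left(3 - 140000 - 6000000\right) + 2018887} = \sqrt{-6139997 + 2018887} = \sqrt{-4121110} = i \sqrt{4121110}$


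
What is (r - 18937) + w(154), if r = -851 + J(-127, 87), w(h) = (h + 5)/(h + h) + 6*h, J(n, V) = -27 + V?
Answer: -5791473/308 ≈ -18803.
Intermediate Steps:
w(h) = 6*h + (5 + h)/(2*h) (w(h) = (5 + h)/((2*h)) + 6*h = (5 + h)*(1/(2*h)) + 6*h = (5 + h)/(2*h) + 6*h = 6*h + (5 + h)/(2*h))
r = -791 (r = -851 + (-27 + 87) = -851 + 60 = -791)
(r - 18937) + w(154) = (-791 - 18937) + (½)*(5 + 154*(1 + 12*154))/154 = -19728 + (½)*(1/154)*(5 + 154*(1 + 1848)) = -19728 + (½)*(1/154)*(5 + 154*1849) = -19728 + (½)*(1/154)*(5 + 284746) = -19728 + (½)*(1/154)*284751 = -19728 + 284751/308 = -5791473/308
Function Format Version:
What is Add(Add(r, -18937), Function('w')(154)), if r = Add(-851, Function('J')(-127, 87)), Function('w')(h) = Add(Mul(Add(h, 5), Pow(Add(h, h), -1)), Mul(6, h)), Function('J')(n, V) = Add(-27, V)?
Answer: Rational(-5791473, 308) ≈ -18803.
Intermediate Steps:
Function('w')(h) = Add(Mul(6, h), Mul(Rational(1, 2), Pow(h, -1), Add(5, h))) (Function('w')(h) = Add(Mul(Add(5, h), Pow(Mul(2, h), -1)), Mul(6, h)) = Add(Mul(Add(5, h), Mul(Rational(1, 2), Pow(h, -1))), Mul(6, h)) = Add(Mul(Rational(1, 2), Pow(h, -1), Add(5, h)), Mul(6, h)) = Add(Mul(6, h), Mul(Rational(1, 2), Pow(h, -1), Add(5, h))))
r = -791 (r = Add(-851, Add(-27, 87)) = Add(-851, 60) = -791)
Add(Add(r, -18937), Function('w')(154)) = Add(Add(-791, -18937), Mul(Rational(1, 2), Pow(154, -1), Add(5, Mul(154, Add(1, Mul(12, 154)))))) = Add(-19728, Mul(Rational(1, 2), Rational(1, 154), Add(5, Mul(154, Add(1, 1848))))) = Add(-19728, Mul(Rational(1, 2), Rational(1, 154), Add(5, Mul(154, 1849)))) = Add(-19728, Mul(Rational(1, 2), Rational(1, 154), Add(5, 284746))) = Add(-19728, Mul(Rational(1, 2), Rational(1, 154), 284751)) = Add(-19728, Rational(284751, 308)) = Rational(-5791473, 308)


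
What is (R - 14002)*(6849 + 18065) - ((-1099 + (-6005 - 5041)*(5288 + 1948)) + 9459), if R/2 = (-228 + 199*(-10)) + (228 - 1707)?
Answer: -453139448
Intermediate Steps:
R = -7394 (R = 2*((-228 + 199*(-10)) + (228 - 1707)) = 2*((-228 - 1990) - 1479) = 2*(-2218 - 1479) = 2*(-3697) = -7394)
(R - 14002)*(6849 + 18065) - ((-1099 + (-6005 - 5041)*(5288 + 1948)) + 9459) = (-7394 - 14002)*(6849 + 18065) - ((-1099 + (-6005 - 5041)*(5288 + 1948)) + 9459) = -21396*24914 - ((-1099 - 11046*7236) + 9459) = -533059944 - ((-1099 - 79928856) + 9459) = -533059944 - (-79929955 + 9459) = -533059944 - 1*(-79920496) = -533059944 + 79920496 = -453139448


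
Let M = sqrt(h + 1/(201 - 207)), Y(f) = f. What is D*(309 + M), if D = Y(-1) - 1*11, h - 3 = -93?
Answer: -3708 - 2*I*sqrt(3246) ≈ -3708.0 - 113.95*I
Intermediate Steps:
h = -90 (h = 3 - 93 = -90)
M = I*sqrt(3246)/6 (M = sqrt(-90 + 1/(201 - 207)) = sqrt(-90 + 1/(-6)) = sqrt(-90 - 1/6) = sqrt(-541/6) = I*sqrt(3246)/6 ≈ 9.4956*I)
D = -12 (D = -1 - 1*11 = -1 - 11 = -12)
D*(309 + M) = -12*(309 + I*sqrt(3246)/6) = -3708 - 2*I*sqrt(3246)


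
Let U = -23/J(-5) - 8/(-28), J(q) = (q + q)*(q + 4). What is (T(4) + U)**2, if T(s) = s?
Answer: 19321/4900 ≈ 3.9431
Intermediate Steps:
J(q) = 2*q*(4 + q) (J(q) = (2*q)*(4 + q) = 2*q*(4 + q))
U = -141/70 (U = -23*(-1/(10*(4 - 5))) - 8/(-28) = -23/(2*(-5)*(-1)) - 8*(-1/28) = -23/10 + 2/7 = -141/70 ≈ -2.0143)
(T(4) + U)**2 = (4 - 141/70)**2 = (139/70)**2 = 19321/4900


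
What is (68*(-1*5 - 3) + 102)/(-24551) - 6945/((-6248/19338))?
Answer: 149875510433/6972484 ≈ 21495.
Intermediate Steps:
(68*(-1*5 - 3) + 102)/(-24551) - 6945/((-6248/19338)) = (68*(-5 - 3) + 102)*(-1/24551) - 6945/((-6248*1/19338)) = (68*(-8) + 102)*(-1/24551) - 6945/(-284/879) = (-544 + 102)*(-1/24551) - 6945*(-879/284) = -442*(-1/24551) + 6104655/284 = 442/24551 + 6104655/284 = 149875510433/6972484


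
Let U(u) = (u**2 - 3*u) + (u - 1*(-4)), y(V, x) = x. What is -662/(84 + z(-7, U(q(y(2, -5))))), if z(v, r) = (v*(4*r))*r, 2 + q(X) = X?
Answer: 331/62804 ≈ 0.0052704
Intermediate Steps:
q(X) = -2 + X
U(u) = 4 + u**2 - 2*u (U(u) = (u**2 - 3*u) + (u + 4) = (u**2 - 3*u) + (4 + u) = 4 + u**2 - 2*u)
z(v, r) = 4*v*r**2 (z(v, r) = (4*r*v)*r = 4*v*r**2)
-662/(84 + z(-7, U(q(y(2, -5))))) = -662/(84 + 4*(-7)*(4 + (-2 - 5)**2 - 2*(-2 - 5))**2) = -662/(84 + 4*(-7)*(4 + (-7)**2 - 2*(-7))**2) = -662/(84 + 4*(-7)*(4 + 49 + 14)**2) = -662/(84 + 4*(-7)*67**2) = -662/(84 + 4*(-7)*4489) = -662/(84 - 125692) = -662/(-125608) = -1/125608*(-662) = 331/62804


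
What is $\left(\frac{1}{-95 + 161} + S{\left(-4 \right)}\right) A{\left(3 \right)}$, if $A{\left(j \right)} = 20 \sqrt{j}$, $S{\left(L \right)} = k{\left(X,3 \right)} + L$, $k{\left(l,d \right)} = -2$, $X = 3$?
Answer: $- \frac{3950 \sqrt{3}}{33} \approx -207.32$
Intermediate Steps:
$S{\left(L \right)} = -2 + L$
$\left(\frac{1}{-95 + 161} + S{\left(-4 \right)}\right) A{\left(3 \right)} = \left(\frac{1}{-95 + 161} - 6\right) 20 \sqrt{3} = \left(\frac{1}{66} - 6\right) 20 \sqrt{3} = - \frac{395 \cdot 20 \sqrt{3}}{66} = - \frac{3950 \sqrt{3}}{33}$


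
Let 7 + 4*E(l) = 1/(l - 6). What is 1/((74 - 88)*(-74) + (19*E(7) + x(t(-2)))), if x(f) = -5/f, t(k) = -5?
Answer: 2/2017 ≈ 0.00099157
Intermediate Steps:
E(l) = -7/4 + 1/(4*(-6 + l)) (E(l) = -7/4 + 1/(4*(l - 6)) = -7/4 + 1/(4*(-6 + l)))
1/((74 - 88)*(-74) + (19*E(7) + x(t(-2)))) = 1/((74 - 88)*(-74) + (19*((43 - 7*7)/(4*(-6 + 7))) - 5/(-5))) = 1/(-14*(-74) + (19*((¼)*(43 - 49)/1) - 5*(-⅕))) = 1/(1036 + (19*((¼)*1*(-6)) + 1)) = 1/(1036 + (19*(-3/2) + 1)) = 1/(1036 + (-57/2 + 1)) = 1/(1036 - 55/2) = 1/(2017/2) = 2/2017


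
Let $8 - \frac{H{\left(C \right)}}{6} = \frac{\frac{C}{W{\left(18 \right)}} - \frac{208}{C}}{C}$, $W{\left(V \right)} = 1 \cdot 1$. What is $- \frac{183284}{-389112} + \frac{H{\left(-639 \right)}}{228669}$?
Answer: $\frac{475554601518541}{1009209041030358} \approx 0.47122$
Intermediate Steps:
$W{\left(V \right)} = 1$
$H{\left(C \right)} = 48 - \frac{6 \left(C - \frac{208}{C}\right)}{C}$ ($H{\left(C \right)} = 48 - 6 \frac{\frac{C}{1} - \frac{208}{C}}{C} = 48 - 6 \frac{C 1 - \frac{208}{C}}{C} = 48 - 6 \frac{C - \frac{208}{C}}{C} = 48 - \frac{6 \left(C - \frac{208}{C}\right)}{C}$)
$- \frac{183284}{-389112} + \frac{H{\left(-639 \right)}}{228669} = - \frac{183284}{-389112} + \frac{42 + \frac{1248}{408321}}{228669} = \left(-183284\right) \left(- \frac{1}{389112}\right) + \left(42 + 1248 \cdot \frac{1}{408321}\right) \frac{1}{228669} = \frac{45821}{97278} + \left(42 + \frac{416}{136107}\right) \frac{1}{228669} = \frac{45821}{97278} + \frac{5716910}{136107} \cdot \frac{1}{228669} = \frac{45821}{97278} + \frac{5716910}{31123451583} = \frac{475554601518541}{1009209041030358}$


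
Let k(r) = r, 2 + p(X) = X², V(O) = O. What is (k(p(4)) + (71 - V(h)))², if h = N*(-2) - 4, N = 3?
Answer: 9025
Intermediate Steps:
h = -10 (h = 3*(-2) - 4 = -6 - 4 = -10)
p(X) = -2 + X²
(k(p(4)) + (71 - V(h)))² = ((-2 + 4²) + (71 - 1*(-10)))² = ((-2 + 16) + (71 + 10))² = (14 + 81)² = 95² = 9025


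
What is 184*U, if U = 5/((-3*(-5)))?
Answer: 184/3 ≈ 61.333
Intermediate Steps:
U = ⅓ (U = 5/15 = 5*(1/15) = ⅓ ≈ 0.33333)
184*U = 184*(⅓) = 184/3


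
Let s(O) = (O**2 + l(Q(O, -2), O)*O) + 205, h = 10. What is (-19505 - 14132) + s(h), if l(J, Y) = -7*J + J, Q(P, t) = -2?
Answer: -33212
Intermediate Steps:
l(J, Y) = -6*J
s(O) = 205 + O**2 + 12*O (s(O) = (O**2 + (-6*(-2))*O) + 205 = (O**2 + 12*O) + 205 = 205 + O**2 + 12*O)
(-19505 - 14132) + s(h) = (-19505 - 14132) + (205 + 10**2 + 12*10) = -33637 + (205 + 100 + 120) = -33637 + 425 = -33212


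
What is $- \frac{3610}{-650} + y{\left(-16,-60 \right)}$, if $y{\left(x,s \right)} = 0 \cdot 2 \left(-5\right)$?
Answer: $\frac{361}{65} \approx 5.5538$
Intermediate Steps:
$y{\left(x,s \right)} = 0$ ($y{\left(x,s \right)} = 0 \left(-5\right) = 0$)
$- \frac{3610}{-650} + y{\left(-16,-60 \right)} = - \frac{3610}{-650} + 0 = \left(-3610\right) \left(- \frac{1}{650}\right) + 0 = \frac{361}{65} + 0 = \frac{361}{65}$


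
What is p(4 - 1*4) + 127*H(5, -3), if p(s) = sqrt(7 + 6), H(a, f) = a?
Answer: 635 + sqrt(13) ≈ 638.61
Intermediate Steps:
p(s) = sqrt(13)
p(4 - 1*4) + 127*H(5, -3) = sqrt(13) + 127*5 = sqrt(13) + 635 = 635 + sqrt(13)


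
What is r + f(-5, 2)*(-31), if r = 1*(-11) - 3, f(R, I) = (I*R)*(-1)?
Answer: -324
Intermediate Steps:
f(R, I) = -I*R
r = -14 (r = -11 - 3 = -14)
r + f(-5, 2)*(-31) = -14 - 1*2*(-5)*(-31) = -14 + 10*(-31) = -14 - 310 = -324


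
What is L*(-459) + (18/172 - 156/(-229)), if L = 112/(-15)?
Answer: 337553769/98470 ≈ 3428.0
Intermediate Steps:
L = -112/15 (L = 112*(-1/15) = -112/15 ≈ -7.4667)
L*(-459) + (18/172 - 156/(-229)) = -112/15*(-459) + (18/172 - 156/(-229)) = 17136/5 + (18*(1/172) - 156*(-1/229)) = 17136/5 + (9/86 + 156/229) = 17136/5 + 15477/19694 = 337553769/98470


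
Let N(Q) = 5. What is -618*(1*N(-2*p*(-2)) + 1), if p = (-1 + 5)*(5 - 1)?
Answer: -3708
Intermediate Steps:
p = 16 (p = 4*4 = 16)
-618*(1*N(-2*p*(-2)) + 1) = -618*(1*5 + 1) = -618*(5 + 1) = -618*6 = -3708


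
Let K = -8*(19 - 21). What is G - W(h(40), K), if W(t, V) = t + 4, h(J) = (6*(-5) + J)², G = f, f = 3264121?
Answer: 3264017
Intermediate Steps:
G = 3264121
h(J) = (-30 + J)²
K = 16 (K = -8*(-2) = 16)
W(t, V) = 4 + t
G - W(h(40), K) = 3264121 - (4 + (-30 + 40)²) = 3264121 - (4 + 10²) = 3264121 - (4 + 100) = 3264121 - 1*104 = 3264121 - 104 = 3264017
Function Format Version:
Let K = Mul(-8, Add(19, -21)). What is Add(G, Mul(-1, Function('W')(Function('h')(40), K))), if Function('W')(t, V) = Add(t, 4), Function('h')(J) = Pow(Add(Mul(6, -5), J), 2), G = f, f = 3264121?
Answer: 3264017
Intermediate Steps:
G = 3264121
Function('h')(J) = Pow(Add(-30, J), 2)
K = 16 (K = Mul(-8, -2) = 16)
Function('W')(t, V) = Add(4, t)
Add(G, Mul(-1, Function('W')(Function('h')(40), K))) = Add(3264121, Mul(-1, Add(4, Pow(Add(-30, 40), 2)))) = Add(3264121, Mul(-1, Add(4, Pow(10, 2)))) = Add(3264121, Mul(-1, Add(4, 100))) = Add(3264121, Mul(-1, 104)) = Add(3264121, -104) = 3264017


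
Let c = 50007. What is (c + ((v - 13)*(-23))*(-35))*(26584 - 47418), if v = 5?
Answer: -907674878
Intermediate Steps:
(c + ((v - 13)*(-23))*(-35))*(26584 - 47418) = (50007 + ((5 - 13)*(-23))*(-35))*(26584 - 47418) = (50007 - 8*(-23)*(-35))*(-20834) = (50007 + 184*(-35))*(-20834) = (50007 - 6440)*(-20834) = 43567*(-20834) = -907674878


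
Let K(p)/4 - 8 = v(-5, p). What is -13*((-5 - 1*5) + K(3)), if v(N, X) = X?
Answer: -442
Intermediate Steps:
K(p) = 32 + 4*p
-13*((-5 - 1*5) + K(3)) = -13*((-5 - 1*5) + (32 + 4*3)) = -13*((-5 - 5) + (32 + 12)) = -13*(-10 + 44) = -13*34 = -442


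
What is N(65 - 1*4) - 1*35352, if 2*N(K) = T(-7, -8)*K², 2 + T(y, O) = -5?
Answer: -96751/2 ≈ -48376.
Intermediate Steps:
T(y, O) = -7 (T(y, O) = -2 - 5 = -7)
N(K) = -7*K²/2 (N(K) = (-7*K²)/2 = -7*K²/2)
N(65 - 1*4) - 1*35352 = -7*(65 - 1*4)²/2 - 1*35352 = -7*(65 - 4)²/2 - 35352 = -7/2*61² - 35352 = -7/2*3721 - 35352 = -26047/2 - 35352 = -96751/2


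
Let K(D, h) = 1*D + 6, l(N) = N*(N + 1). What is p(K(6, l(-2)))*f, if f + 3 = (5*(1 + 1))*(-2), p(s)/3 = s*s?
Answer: -9936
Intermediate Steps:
l(N) = N*(1 + N)
K(D, h) = 6 + D (K(D, h) = D + 6 = 6 + D)
p(s) = 3*s² (p(s) = 3*(s*s) = 3*s²)
f = -23 (f = -3 + (5*(1 + 1))*(-2) = -3 + (5*2)*(-2) = -3 + 10*(-2) = -3 - 20 = -23)
p(K(6, l(-2)))*f = (3*(6 + 6)²)*(-23) = (3*12²)*(-23) = (3*144)*(-23) = 432*(-23) = -9936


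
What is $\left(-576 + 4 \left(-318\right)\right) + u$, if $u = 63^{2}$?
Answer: $2121$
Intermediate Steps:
$u = 3969$
$\left(-576 + 4 \left(-318\right)\right) + u = \left(-576 + 4 \left(-318\right)\right) + 3969 = \left(-576 - 1272\right) + 3969 = -1848 + 3969 = 2121$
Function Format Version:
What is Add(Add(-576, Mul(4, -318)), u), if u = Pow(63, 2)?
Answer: 2121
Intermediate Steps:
u = 3969
Add(Add(-576, Mul(4, -318)), u) = Add(Add(-576, Mul(4, -318)), 3969) = Add(Add(-576, -1272), 3969) = Add(-1848, 3969) = 2121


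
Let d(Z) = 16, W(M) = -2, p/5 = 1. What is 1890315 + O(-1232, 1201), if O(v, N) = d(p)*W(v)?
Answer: 1890283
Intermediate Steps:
p = 5 (p = 5*1 = 5)
O(v, N) = -32 (O(v, N) = 16*(-2) = -32)
1890315 + O(-1232, 1201) = 1890315 - 32 = 1890283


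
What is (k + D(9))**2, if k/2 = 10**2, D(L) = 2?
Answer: 40804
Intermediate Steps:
k = 200 (k = 2*10**2 = 2*100 = 200)
(k + D(9))**2 = (200 + 2)**2 = 202**2 = 40804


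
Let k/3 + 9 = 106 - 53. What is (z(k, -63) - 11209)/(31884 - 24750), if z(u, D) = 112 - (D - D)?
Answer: -3699/2378 ≈ -1.5555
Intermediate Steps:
k = 132 (k = -27 + 3*(106 - 53) = -27 + 3*53 = -27 + 159 = 132)
z(u, D) = 112 (z(u, D) = 112 - 1*0 = 112 + 0 = 112)
(z(k, -63) - 11209)/(31884 - 24750) = (112 - 11209)/(31884 - 24750) = -11097/7134 = -11097*1/7134 = -3699/2378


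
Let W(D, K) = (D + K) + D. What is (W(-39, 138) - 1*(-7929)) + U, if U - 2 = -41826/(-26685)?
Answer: 71093887/8895 ≈ 7992.6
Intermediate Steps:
W(D, K) = K + 2*D
U = 31732/8895 (U = 2 - 41826/(-26685) = 2 - 41826*(-1/26685) = 2 + 13942/8895 = 31732/8895 ≈ 3.5674)
(W(-39, 138) - 1*(-7929)) + U = ((138 + 2*(-39)) - 1*(-7929)) + 31732/8895 = ((138 - 78) + 7929) + 31732/8895 = (60 + 7929) + 31732/8895 = 7989 + 31732/8895 = 71093887/8895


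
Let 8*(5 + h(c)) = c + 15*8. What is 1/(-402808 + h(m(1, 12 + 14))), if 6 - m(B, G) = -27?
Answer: -8/3222351 ≈ -2.4827e-6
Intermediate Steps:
m(B, G) = 33 (m(B, G) = 6 - 1*(-27) = 6 + 27 = 33)
h(c) = 10 + c/8 (h(c) = -5 + (c + 15*8)/8 = -5 + (c + 120)/8 = -5 + (120 + c)/8 = -5 + (15 + c/8) = 10 + c/8)
1/(-402808 + h(m(1, 12 + 14))) = 1/(-402808 + (10 + (1/8)*33)) = 1/(-402808 + (10 + 33/8)) = 1/(-402808 + 113/8) = 1/(-3222351/8) = -8/3222351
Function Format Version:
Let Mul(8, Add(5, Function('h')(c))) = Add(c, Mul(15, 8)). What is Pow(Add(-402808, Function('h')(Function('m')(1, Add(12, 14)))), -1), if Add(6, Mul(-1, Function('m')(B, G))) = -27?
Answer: Rational(-8, 3222351) ≈ -2.4827e-6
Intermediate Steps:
Function('m')(B, G) = 33 (Function('m')(B, G) = Add(6, Mul(-1, -27)) = Add(6, 27) = 33)
Function('h')(c) = Add(10, Mul(Rational(1, 8), c)) (Function('h')(c) = Add(-5, Mul(Rational(1, 8), Add(c, Mul(15, 8)))) = Add(-5, Mul(Rational(1, 8), Add(c, 120))) = Add(-5, Mul(Rational(1, 8), Add(120, c))) = Add(-5, Add(15, Mul(Rational(1, 8), c))) = Add(10, Mul(Rational(1, 8), c)))
Pow(Add(-402808, Function('h')(Function('m')(1, Add(12, 14)))), -1) = Pow(Add(-402808, Add(10, Mul(Rational(1, 8), 33))), -1) = Pow(Add(-402808, Add(10, Rational(33, 8))), -1) = Pow(Add(-402808, Rational(113, 8)), -1) = Pow(Rational(-3222351, 8), -1) = Rational(-8, 3222351)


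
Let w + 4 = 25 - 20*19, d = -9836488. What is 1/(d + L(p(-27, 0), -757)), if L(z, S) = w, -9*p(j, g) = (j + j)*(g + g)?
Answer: -1/9836847 ≈ -1.0166e-7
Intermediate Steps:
w = -359 (w = -4 + (25 - 20*19) = -4 + (25 - 380) = -4 - 355 = -359)
p(j, g) = -4*g*j/9 (p(j, g) = -(j + j)*(g + g)/9 = -2*j*2*g/9 = -4*g*j/9)
L(z, S) = -359
1/(d + L(p(-27, 0), -757)) = 1/(-9836488 - 359) = 1/(-9836847) = -1/9836847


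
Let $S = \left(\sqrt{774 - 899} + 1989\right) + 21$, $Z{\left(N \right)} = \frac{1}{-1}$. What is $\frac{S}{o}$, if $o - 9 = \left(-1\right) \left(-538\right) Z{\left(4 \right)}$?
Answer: $- \frac{2010}{529} - \frac{5 i \sqrt{5}}{529} \approx -3.7996 - 0.021135 i$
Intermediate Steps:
$Z{\left(N \right)} = -1$
$S = 2010 + 5 i \sqrt{5}$ ($S = \left(\sqrt{-125} + 1989\right) + 21 = \left(5 i \sqrt{5} + 1989\right) + 21 = \left(1989 + 5 i \sqrt{5}\right) + 21 = 2010 + 5 i \sqrt{5} \approx 2010.0 + 11.18 i$)
$o = -529$ ($o = 9 + \left(-1\right) \left(-538\right) \left(-1\right) = 9 + 538 \left(-1\right) = 9 - 538 = -529$)
$\frac{S}{o} = \frac{2010 + 5 i \sqrt{5}}{-529} = \left(2010 + 5 i \sqrt{5}\right) \left(- \frac{1}{529}\right) = - \frac{2010}{529} - \frac{5 i \sqrt{5}}{529}$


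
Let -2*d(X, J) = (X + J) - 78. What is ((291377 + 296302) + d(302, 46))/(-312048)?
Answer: -24481/13002 ≈ -1.8829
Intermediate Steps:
d(X, J) = 39 - J/2 - X/2 (d(X, J) = -((X + J) - 78)/2 = -((J + X) - 78)/2 = -(-78 + J + X)/2 = 39 - J/2 - X/2)
((291377 + 296302) + d(302, 46))/(-312048) = ((291377 + 296302) + (39 - ½*46 - ½*302))/(-312048) = (587679 + (39 - 23 - 151))*(-1/312048) = (587679 - 135)*(-1/312048) = 587544*(-1/312048) = -24481/13002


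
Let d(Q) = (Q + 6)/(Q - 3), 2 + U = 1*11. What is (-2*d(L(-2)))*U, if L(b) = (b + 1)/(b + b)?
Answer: 450/11 ≈ 40.909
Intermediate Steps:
L(b) = (1 + b)/(2*b) (L(b) = (1 + b)/((2*b)) = (1 + b)*(1/(2*b)) = (1 + b)/(2*b))
U = 9 (U = -2 + 1*11 = -2 + 11 = 9)
d(Q) = (6 + Q)/(-3 + Q)
(-2*d(L(-2)))*U = -2*(6 + (1/2)*(1 - 2)/(-2))/(-3 + (1/2)*(1 - 2)/(-2))*9 = -2*(6 + (1/2)*(-1/2)*(-1))/(-3 + (1/2)*(-1/2)*(-1))*9 = -2*(6 + 1/4)/(-3 + 1/4)*9 = -2*25/((-11/4)*4)*9 = -(-8)*25/(11*4)*9 = -2*(-25/11)*9 = (50/11)*9 = 450/11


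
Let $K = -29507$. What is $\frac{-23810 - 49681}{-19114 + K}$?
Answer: $\frac{24497}{16207} \approx 1.5115$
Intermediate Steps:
$\frac{-23810 - 49681}{-19114 + K} = \frac{-23810 - 49681}{-19114 - 29507} = - \frac{73491}{-48621} = \left(-73491\right) \left(- \frac{1}{48621}\right) = \frac{24497}{16207}$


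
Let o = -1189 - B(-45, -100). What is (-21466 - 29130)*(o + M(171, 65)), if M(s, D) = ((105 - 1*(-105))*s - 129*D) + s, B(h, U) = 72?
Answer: -1337505260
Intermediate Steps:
M(s, D) = -129*D + 211*s (M(s, D) = ((105 + 105)*s - 129*D) + s = (210*s - 129*D) + s = (-129*D + 210*s) + s = -129*D + 211*s)
o = -1261 (o = -1189 - 1*72 = -1189 - 72 = -1261)
(-21466 - 29130)*(o + M(171, 65)) = (-21466 - 29130)*(-1261 + (-129*65 + 211*171)) = -50596*(-1261 + (-8385 + 36081)) = -50596*(-1261 + 27696) = -50596*26435 = -1337505260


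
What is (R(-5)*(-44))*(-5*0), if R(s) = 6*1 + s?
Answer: 0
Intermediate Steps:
R(s) = 6 + s
(R(-5)*(-44))*(-5*0) = ((6 - 5)*(-44))*(-5*0) = (1*(-44))*0 = -44*0 = 0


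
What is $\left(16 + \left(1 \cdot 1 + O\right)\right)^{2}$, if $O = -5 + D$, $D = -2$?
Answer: $100$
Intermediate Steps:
$O = -7$ ($O = -5 - 2 = -7$)
$\left(16 + \left(1 \cdot 1 + O\right)\right)^{2} = \left(16 + \left(1 \cdot 1 - 7\right)\right)^{2} = \left(16 + \left(1 - 7\right)\right)^{2} = \left(16 - 6\right)^{2} = 10^{2} = 100$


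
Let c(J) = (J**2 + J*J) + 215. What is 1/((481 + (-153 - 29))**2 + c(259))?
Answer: 1/223778 ≈ 4.4687e-6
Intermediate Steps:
c(J) = 215 + 2*J**2 (c(J) = (J**2 + J**2) + 215 = 2*J**2 + 215 = 215 + 2*J**2)
1/((481 + (-153 - 29))**2 + c(259)) = 1/((481 + (-153 - 29))**2 + (215 + 2*259**2)) = 1/((481 - 182)**2 + (215 + 2*67081)) = 1/(299**2 + (215 + 134162)) = 1/(89401 + 134377) = 1/223778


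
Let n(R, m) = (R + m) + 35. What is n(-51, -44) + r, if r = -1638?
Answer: -1698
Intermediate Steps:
n(R, m) = 35 + R + m
n(-51, -44) + r = (35 - 51 - 44) - 1638 = -60 - 1638 = -1698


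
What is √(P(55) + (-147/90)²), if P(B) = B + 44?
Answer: √91501/30 ≈ 10.083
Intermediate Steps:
P(B) = 44 + B
√(P(55) + (-147/90)²) = √((44 + 55) + (-147/90)²) = √(99 + (-147*1/90)²) = √(99 + (-49/30)²) = √(99 + 2401/900) = √(91501/900) = √91501/30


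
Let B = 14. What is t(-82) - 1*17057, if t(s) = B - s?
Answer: -16961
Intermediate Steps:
t(s) = 14 - s
t(-82) - 1*17057 = (14 - 1*(-82)) - 1*17057 = (14 + 82) - 17057 = 96 - 17057 = -16961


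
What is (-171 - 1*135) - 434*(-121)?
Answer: 52208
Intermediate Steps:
(-171 - 1*135) - 434*(-121) = (-171 - 135) + 52514 = -306 + 52514 = 52208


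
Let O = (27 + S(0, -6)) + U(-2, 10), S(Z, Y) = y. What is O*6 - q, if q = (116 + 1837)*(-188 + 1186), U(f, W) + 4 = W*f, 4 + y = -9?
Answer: -1949154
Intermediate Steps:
y = -13 (y = -4 - 9 = -13)
S(Z, Y) = -13
U(f, W) = -4 + W*f
q = 1949094 (q = 1953*998 = 1949094)
O = -10 (O = (27 - 13) + (-4 + 10*(-2)) = 14 + (-4 - 20) = 14 - 24 = -10)
O*6 - q = -10*6 - 1*1949094 = -60 - 1949094 = -1949154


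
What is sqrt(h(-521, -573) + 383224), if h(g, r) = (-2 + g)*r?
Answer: sqrt(682903) ≈ 826.38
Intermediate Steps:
h(g, r) = r*(-2 + g)
sqrt(h(-521, -573) + 383224) = sqrt(-573*(-2 - 521) + 383224) = sqrt(-573*(-523) + 383224) = sqrt(299679 + 383224) = sqrt(682903)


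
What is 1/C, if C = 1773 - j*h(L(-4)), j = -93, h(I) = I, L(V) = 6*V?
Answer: -1/459 ≈ -0.0021787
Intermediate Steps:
C = -459 (C = 1773 - (-93)*6*(-4) = 1773 - (-93)*(-24) = 1773 - 1*2232 = 1773 - 2232 = -459)
1/C = 1/(-459) = -1/459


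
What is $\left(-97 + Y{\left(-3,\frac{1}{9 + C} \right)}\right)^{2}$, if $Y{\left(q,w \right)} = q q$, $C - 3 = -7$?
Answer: $7744$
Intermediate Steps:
$C = -4$ ($C = 3 - 7 = -4$)
$Y{\left(q,w \right)} = q^{2}$
$\left(-97 + Y{\left(-3,\frac{1}{9 + C} \right)}\right)^{2} = \left(-97 + \left(-3\right)^{2}\right)^{2} = \left(-97 + 9\right)^{2} = \left(-88\right)^{2} = 7744$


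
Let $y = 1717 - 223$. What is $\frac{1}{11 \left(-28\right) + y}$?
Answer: $\frac{1}{1186} \approx 0.00084317$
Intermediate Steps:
$y = 1494$ ($y = 1717 - 223 = 1494$)
$\frac{1}{11 \left(-28\right) + y} = \frac{1}{11 \left(-28\right) + 1494} = \frac{1}{-308 + 1494} = \frac{1}{1186}$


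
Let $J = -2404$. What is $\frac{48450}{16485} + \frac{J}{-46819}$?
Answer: $\frac{153867366}{51454081} \approx 2.9904$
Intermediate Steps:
$\frac{48450}{16485} + \frac{J}{-46819} = \frac{48450}{16485} - \frac{2404}{-46819} = 48450 \cdot \frac{1}{16485} - - \frac{2404}{46819} = \frac{3230}{1099} + \frac{2404}{46819} = \frac{153867366}{51454081}$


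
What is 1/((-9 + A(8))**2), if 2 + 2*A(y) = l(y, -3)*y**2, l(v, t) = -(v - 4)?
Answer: 1/19044 ≈ 5.2510e-5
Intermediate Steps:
l(v, t) = 4 - v (l(v, t) = -(-4 + v) = 4 - v)
A(y) = -1 + y**2*(4 - y)/2 (A(y) = -1 + ((4 - y)*y**2)/2 = -1 + (y**2*(4 - y))/2 = -1 + y**2*(4 - y)/2)
1/((-9 + A(8))**2) = 1/((-9 + (-1 + (1/2)*8**2*(4 - 1*8)))**2) = 1/((-9 + (-1 + (1/2)*64*(4 - 8)))**2) = 1/((-9 + (-1 + (1/2)*64*(-4)))**2) = 1/((-9 + (-1 - 128))**2) = 1/((-9 - 129)**2) = 1/((-138)**2) = 1/19044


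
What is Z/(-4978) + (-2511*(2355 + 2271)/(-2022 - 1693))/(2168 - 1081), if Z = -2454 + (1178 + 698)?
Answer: 30078981499/10051092245 ≈ 2.9926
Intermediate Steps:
Z = -578 (Z = -2454 + 1876 = -578)
Z/(-4978) + (-2511*(2355 + 2271)/(-2022 - 1693))/(2168 - 1081) = -578/(-4978) + (-2511*(2355 + 2271)/(-2022 - 1693))/(2168 - 1081) = -578*(-1/4978) - 2511/((-3715/4626))/1087 = 289/2489 - 2511/((-3715*1/4626))*(1/1087) = 289/2489 - 2511/(-3715/4626)*(1/1087) = 289/2489 - 2511*(-4626/3715)*(1/1087) = 289/2489 + (11615886/3715)*(1/1087) = 289/2489 + 11615886/4038205 = 30078981499/10051092245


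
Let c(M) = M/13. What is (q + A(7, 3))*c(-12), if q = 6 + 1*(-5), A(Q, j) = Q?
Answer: -96/13 ≈ -7.3846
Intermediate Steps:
c(M) = M/13 (c(M) = M*(1/13) = M/13)
q = 1 (q = 6 - 5 = 1)
(q + A(7, 3))*c(-12) = (1 + 7)*((1/13)*(-12)) = 8*(-12/13) = -96/13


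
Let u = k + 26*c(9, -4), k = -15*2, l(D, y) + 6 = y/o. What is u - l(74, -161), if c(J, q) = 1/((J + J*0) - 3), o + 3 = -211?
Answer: -13109/642 ≈ -20.419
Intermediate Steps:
o = -214 (o = -3 - 211 = -214)
l(D, y) = -6 - y/214 (l(D, y) = -6 + y/(-214) = -6 + y*(-1/214) = -6 - y/214)
k = -30
c(J, q) = 1/(-3 + J) (c(J, q) = 1/((J + 0) - 3) = 1/(J - 3) = 1/(-3 + J))
u = -77/3 (u = -30 + 26/(-3 + 9) = -30 + 26/6 = -30 + 26*(⅙) = -30 + 13/3 = -77/3 ≈ -25.667)
u - l(74, -161) = -77/3 - (-6 - 1/214*(-161)) = -77/3 - (-6 + 161/214) = -77/3 - 1*(-1123/214) = -77/3 + 1123/214 = -13109/642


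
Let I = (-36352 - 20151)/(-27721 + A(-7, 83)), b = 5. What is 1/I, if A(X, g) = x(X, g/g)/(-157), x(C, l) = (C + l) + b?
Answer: 4352196/8870971 ≈ 0.49061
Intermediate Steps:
x(C, l) = 5 + C + l (x(C, l) = (C + l) + 5 = 5 + C + l)
A(X, g) = -6/157 - X/157 (A(X, g) = (5 + X + g/g)/(-157) = (5 + X + 1)*(-1/157) = (6 + X)*(-1/157) = -6/157 - X/157)
I = 8870971/4352196 (I = (-36352 - 20151)/(-27721 + (-6/157 - 1/157*(-7))) = -56503/(-27721 + (-6/157 + 7/157)) = -56503/(-27721 + 1/157) = -56503/(-4352196/157) = -56503*(-157/4352196) = 8870971/4352196 ≈ 2.0383)
1/I = 1/(8870971/4352196) = 4352196/8870971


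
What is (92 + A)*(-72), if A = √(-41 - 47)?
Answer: -6624 - 144*I*√22 ≈ -6624.0 - 675.42*I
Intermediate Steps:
A = 2*I*√22 (A = √(-88) = 2*I*√22 ≈ 9.3808*I)
(92 + A)*(-72) = (92 + 2*I*√22)*(-72) = -6624 - 144*I*√22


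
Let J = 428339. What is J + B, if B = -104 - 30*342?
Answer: 417975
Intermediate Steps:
B = -10364 (B = -104 - 10260 = -10364)
J + B = 428339 - 10364 = 417975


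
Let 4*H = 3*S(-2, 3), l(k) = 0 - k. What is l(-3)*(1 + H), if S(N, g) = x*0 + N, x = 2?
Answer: -3/2 ≈ -1.5000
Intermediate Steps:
l(k) = -k
S(N, g) = N (S(N, g) = 2*0 + N = 0 + N = N)
H = -3/2 (H = (3*(-2))/4 = (1/4)*(-6) = -3/2 ≈ -1.5000)
l(-3)*(1 + H) = (-1*(-3))*(1 - 3/2) = 3*(-1/2) = -3/2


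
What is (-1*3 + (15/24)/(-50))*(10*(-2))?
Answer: 241/4 ≈ 60.250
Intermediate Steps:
(-1*3 + (15/24)/(-50))*(10*(-2)) = (-3 + (15*(1/24))*(-1/50))*(-20) = (-3 + (5/8)*(-1/50))*(-20) = (-3 - 1/80)*(-20) = -241/80*(-20) = 241/4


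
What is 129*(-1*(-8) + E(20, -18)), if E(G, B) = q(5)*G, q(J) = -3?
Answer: -6708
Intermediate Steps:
E(G, B) = -3*G
129*(-1*(-8) + E(20, -18)) = 129*(-1*(-8) - 3*20) = 129*(8 - 60) = 129*(-52) = -6708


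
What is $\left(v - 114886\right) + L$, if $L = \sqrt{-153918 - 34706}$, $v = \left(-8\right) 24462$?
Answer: $-310582 + 4 i \sqrt{11789} \approx -3.1058 \cdot 10^{5} + 434.31 i$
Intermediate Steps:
$v = -195696$
$L = 4 i \sqrt{11789}$ ($L = \sqrt{-188624} = 4 i \sqrt{11789} \approx 434.31 i$)
$\left(v - 114886\right) + L = \left(-195696 - 114886\right) + 4 i \sqrt{11789} = -310582 + 4 i \sqrt{11789}$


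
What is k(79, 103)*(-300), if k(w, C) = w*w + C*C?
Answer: -5055000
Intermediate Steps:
k(w, C) = C**2 + w**2 (k(w, C) = w**2 + C**2 = C**2 + w**2)
k(79, 103)*(-300) = (103**2 + 79**2)*(-300) = (10609 + 6241)*(-300) = 16850*(-300) = -5055000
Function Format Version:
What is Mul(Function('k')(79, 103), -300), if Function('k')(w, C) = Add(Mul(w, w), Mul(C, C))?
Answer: -5055000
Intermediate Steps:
Function('k')(w, C) = Add(Pow(C, 2), Pow(w, 2)) (Function('k')(w, C) = Add(Pow(w, 2), Pow(C, 2)) = Add(Pow(C, 2), Pow(w, 2)))
Mul(Function('k')(79, 103), -300) = Mul(Add(Pow(103, 2), Pow(79, 2)), -300) = Mul(Add(10609, 6241), -300) = Mul(16850, -300) = -5055000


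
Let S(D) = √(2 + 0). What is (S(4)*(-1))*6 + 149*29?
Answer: 4321 - 6*√2 ≈ 4312.5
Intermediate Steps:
S(D) = √2
(S(4)*(-1))*6 + 149*29 = (√2*(-1))*6 + 149*29 = -√2*6 + 4321 = -6*√2 + 4321 = 4321 - 6*√2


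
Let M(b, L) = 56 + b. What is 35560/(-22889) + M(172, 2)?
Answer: 5183132/22889 ≈ 226.45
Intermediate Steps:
35560/(-22889) + M(172, 2) = 35560/(-22889) + (56 + 172) = 35560*(-1/22889) + 228 = -35560/22889 + 228 = 5183132/22889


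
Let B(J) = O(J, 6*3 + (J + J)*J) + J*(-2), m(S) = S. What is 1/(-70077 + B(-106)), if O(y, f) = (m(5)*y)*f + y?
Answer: -1/11989671 ≈ -8.3405e-8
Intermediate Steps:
O(y, f) = y + 5*f*y (O(y, f) = (5*y)*f + y = 5*f*y + y = y + 5*f*y)
B(J) = -2*J + J*(91 + 10*J²) (B(J) = J*(1 + 5*(6*3 + (J + J)*J)) + J*(-2) = J*(1 + 5*(18 + (2*J)*J)) - 2*J = J*(1 + 5*(18 + 2*J²)) - 2*J = J*(1 + (90 + 10*J²)) - 2*J = J*(91 + 10*J²) - 2*J = -2*J + J*(91 + 10*J²))
1/(-70077 + B(-106)) = 1/(-70077 - 106*(89 + 10*(-106)²)) = 1/(-70077 - 106*(89 + 10*11236)) = 1/(-70077 - 106*(89 + 112360)) = 1/(-70077 - 106*112449) = 1/(-70077 - 11919594) = 1/(-11989671) = -1/11989671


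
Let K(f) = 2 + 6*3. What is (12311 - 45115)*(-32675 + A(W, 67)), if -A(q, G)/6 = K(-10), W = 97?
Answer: 1075807180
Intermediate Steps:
K(f) = 20 (K(f) = 2 + 18 = 20)
A(q, G) = -120 (A(q, G) = -6*20 = -120)
(12311 - 45115)*(-32675 + A(W, 67)) = (12311 - 45115)*(-32675 - 120) = -32804*(-32795) = 1075807180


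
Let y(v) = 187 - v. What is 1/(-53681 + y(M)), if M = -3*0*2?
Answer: -1/53494 ≈ -1.8694e-5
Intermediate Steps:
M = 0 (M = 0*2 = 0)
1/(-53681 + y(M)) = 1/(-53681 + (187 - 1*0)) = 1/(-53681 + (187 + 0)) = 1/(-53681 + 187) = 1/(-53494) = -1/53494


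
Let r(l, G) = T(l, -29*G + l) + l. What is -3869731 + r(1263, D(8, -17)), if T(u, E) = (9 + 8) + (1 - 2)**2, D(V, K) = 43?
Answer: -3868450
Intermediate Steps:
T(u, E) = 18 (T(u, E) = 17 + (-1)**2 = 17 + 1 = 18)
r(l, G) = 18 + l
-3869731 + r(1263, D(8, -17)) = -3869731 + (18 + 1263) = -3869731 + 1281 = -3868450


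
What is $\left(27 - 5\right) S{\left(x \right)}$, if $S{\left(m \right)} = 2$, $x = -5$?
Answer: $44$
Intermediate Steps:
$\left(27 - 5\right) S{\left(x \right)} = \left(27 - 5\right) 2 = 22 \cdot 2 = 44$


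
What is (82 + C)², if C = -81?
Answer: 1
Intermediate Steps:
(82 + C)² = (82 - 81)² = 1² = 1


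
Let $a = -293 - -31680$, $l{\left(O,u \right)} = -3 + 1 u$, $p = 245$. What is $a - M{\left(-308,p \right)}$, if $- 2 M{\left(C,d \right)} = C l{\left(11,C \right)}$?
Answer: $79281$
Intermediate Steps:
$l{\left(O,u \right)} = -3 + u$
$a = 31387$ ($a = -293 + 31680 = 31387$)
$M{\left(C,d \right)} = - \frac{C \left(-3 + C\right)}{2}$
$a - M{\left(-308,p \right)} = 31387 - \frac{1}{2} \left(-308\right) \left(3 - -308\right) = 31387 - \frac{1}{2} \left(-308\right) \left(3 + 308\right) = 31387 - \frac{1}{2} \left(-308\right) 311 = 31387 - -47894 = 31387 + 47894 = 79281$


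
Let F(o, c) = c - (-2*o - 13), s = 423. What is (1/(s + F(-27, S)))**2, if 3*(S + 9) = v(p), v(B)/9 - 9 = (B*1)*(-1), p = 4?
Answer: 1/150544 ≈ 6.6426e-6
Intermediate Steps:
v(B) = 81 - 9*B (v(B) = 81 + 9*((B*1)*(-1)) = 81 + 9*(B*(-1)) = 81 + 9*(-B) = 81 - 9*B)
S = 6 (S = -9 + (81 - 9*4)/3 = -9 + (81 - 36)/3 = -9 + (1/3)*45 = -9 + 15 = 6)
F(o, c) = 13 + c + 2*o (F(o, c) = c - (-13 - 2*o) = c + (13 + 2*o) = 13 + c + 2*o)
(1/(s + F(-27, S)))**2 = (1/(423 + (13 + 6 + 2*(-27))))**2 = (1/(423 + (13 + 6 - 54)))**2 = (1/(423 - 35))**2 = (1/388)**2 = 1/150544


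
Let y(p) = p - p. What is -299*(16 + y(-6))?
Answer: -4784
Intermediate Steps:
y(p) = 0
-299*(16 + y(-6)) = -299*(16 + 0) = -299*16 = -4784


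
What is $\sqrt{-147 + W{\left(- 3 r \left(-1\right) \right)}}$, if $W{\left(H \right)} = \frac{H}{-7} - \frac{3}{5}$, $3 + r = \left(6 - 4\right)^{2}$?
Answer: $\frac{i \sqrt{181335}}{35} \approx 12.167 i$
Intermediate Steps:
$r = 1$ ($r = -3 + \left(6 - 4\right)^{2} = -3 + 2^{2} = -3 + 4 = 1$)
$W{\left(H \right)} = - \frac{3}{5} - \frac{H}{7}$ ($W{\left(H \right)} = H \left(- \frac{1}{7}\right) - \frac{3}{5} = - \frac{H}{7} - \frac{3}{5} = - \frac{3}{5} - \frac{H}{7}$)
$\sqrt{-147 + W{\left(- 3 r \left(-1\right) \right)}} = \sqrt{-147 - \left(\frac{3}{5} + \frac{\left(-3\right) 1 \left(-1\right)}{7}\right)} = \sqrt{-147 - \left(\frac{3}{5} + \frac{\left(-3\right) \left(-1\right)}{7}\right)} = \sqrt{-147 - \frac{36}{35}} = \sqrt{- \frac{5181}{35}} = \frac{i \sqrt{181335}}{35}$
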